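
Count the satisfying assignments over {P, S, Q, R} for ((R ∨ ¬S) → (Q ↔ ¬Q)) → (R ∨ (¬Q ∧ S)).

14

Initial set: {(((R ∨ ¬S) → (Q ↔ ¬Q)) → (R ∨ (¬Q ∧ S)))}.
(((R ∨ ¬S) → (Q ↔ ¬Q)) → (R ∨ (¬Q ∧ S))): β-rule — branch into ¬((R ∨ ¬S) → (Q ↔ ¬Q))  //  (R ∨ (¬Q ∧ S)).
  branch 1 (add ¬((R ∨ ¬S) → (Q ↔ ¬Q))):
    ¬((R ∨ ¬S) → (Q ↔ ¬Q)): α-rule — add (R ∨ ¬S), ¬(Q ↔ ¬Q).
    (R ∨ ¬S): β-rule — branch into R  //  ¬S.
      branch 1.1 (add R):
        ¬(Q ↔ ¬Q): β-rule — branch into Q, ¬¬Q  //  ¬Q, ¬Q.
          branch 1.1.1 (add Q, ¬¬Q):
            ○ open, literals {Q=1, R=1}.
          branch 1.1.2 (add ¬Q, ¬Q):
            ○ open, literals {Q=0, R=1}.
      branch 1.2 (add ¬S):
        ¬(Q ↔ ¬Q): β-rule — branch into Q, ¬¬Q  //  ¬Q, ¬Q.
          branch 1.2.1 (add Q, ¬¬Q):
            ○ open, literals {Q=1, S=0}.
          branch 1.2.2 (add ¬Q, ¬Q):
            ○ open, literals {Q=0, S=0}.
  branch 2 (add (R ∨ (¬Q ∧ S))):
    (R ∨ (¬Q ∧ S)): β-rule — branch into R  //  (¬Q ∧ S).
      branch 2.1 (add R):
        ○ open, literals {R=1}.
      branch 2.2 (add (¬Q ∧ S)):
        (¬Q ∧ S): α-rule — add ¬Q, S.
        ○ open, literals {Q=0, S=1}.
0 branches closed, 6 open.
Each open branch fixes some atoms; the unmentioned ones are free. Counting distinct full assignments: branch {Q=1, R=1} (P, S) contributes 4 new; branch {Q=0, R=1} (P, S) contributes 4 new; branch {Q=1, S=0} (P, R) contributes 2 new; branch {Q=0, S=0} (P, R) contributes 2 new; branch {R=1} (P, S, Q) contributes 0 new; branch {Q=0, S=1} (P, R) contributes 2 new. Total: 14.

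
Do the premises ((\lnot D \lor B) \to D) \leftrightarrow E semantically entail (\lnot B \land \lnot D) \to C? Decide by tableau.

Initial set: {T (((\lnot D \lor B) \to D) \leftrightarrow E); F ((\lnot B \land \lnot D) \to C)}.
F ((\lnot B \land \lnot D) \to C): α-rule — add T (\lnot B \land \lnot D), F C.
T (\lnot B \land \lnot D): α-rule — add T \lnot B, T \lnot D.
T (((\lnot D \lor B) \to D) \leftrightarrow E): β-rule — branch into T ((\lnot D \lor B) \to D), T E  //  F ((\lnot D \lor B) \to D), F E.
  branch 1 (add T ((\lnot D \lor B) \to D), T E):
    T ((\lnot D \lor B) \to D): β-rule — branch into F (\lnot D \lor B)  //  T D.
      branch 1.1 (add F (\lnot D \lor B)):
        F (\lnot D \lor B): α-rule — add F \lnot D, F B.
        × closes — contains both D and \lnot D.
      branch 1.2 (add T D):
        × closes — contains both D and \lnot D.
  branch 2 (add F ((\lnot D \lor B) \to D), F E):
    F ((\lnot D \lor B) \to D): α-rule — add T (\lnot D \lor B), F D.
    T (\lnot D \lor B): β-rule — branch into T \lnot D  //  T B.
      branch 2.1 (add T \lnot D):
        ○ open, literals {B=0, C=0, D=0, E=0}.
      branch 2.2 (add T B):
        × closes — contains both B and \lnot B.
3 branches closed, 1 open.
An open branch gives a countermodel: B=0, C=0, D=0, E=0 (unmentioned atoms arbitrary); the premises hold there but the conclusion fails.

No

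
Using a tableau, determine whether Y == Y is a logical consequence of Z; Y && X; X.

Yes

Initial set: {Z; (Y && X); X; !(Y == Y)}.
(Y && X): α-rule — add Y, X.
!(Y == Y): β-rule — branch into Y, !Y  //  !Y, Y.
  branch 1 (add Y, !Y):
    × closes — contains both Y and !Y.
  branch 2 (add !Y, Y):
    × closes — contains both Y and !Y.
All 2 branches close.
Every branch closed, so the premises entail the conclusion.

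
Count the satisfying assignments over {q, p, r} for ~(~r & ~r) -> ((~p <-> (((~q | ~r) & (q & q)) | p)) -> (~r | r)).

8

Initial set: {T (~(~r & ~r) -> ((~p <-> (((~q | ~r) & (q & q)) | p)) -> (~r | r)))}.
T (~(~r & ~r) -> ((~p <-> (((~q | ~r) & (q & q)) | p)) -> (~r | r))): β-rule — branch into F ~(~r & ~r)  //  T ((~p <-> (((~q | ~r) & (q & q)) | p)) -> (~r | r)).
  branch 1 (add F ~(~r & ~r)):
    F ~(~r & ~r): α-rule — add T ~r, T ~r.
    ○ open, literals {r=false}.
  branch 2 (add T ((~p <-> (((~q | ~r) & (q & q)) | p)) -> (~r | r))):
    T ((~p <-> (((~q | ~r) & (q & q)) | p)) -> (~r | r)): β-rule — branch into F (~p <-> (((~q | ~r) & (q & q)) | p))  //  T (~r | r).
      branch 2.1 (add F (~p <-> (((~q | ~r) & (q & q)) | p))):
        F (~p <-> (((~q | ~r) & (q & q)) | p)): β-rule — branch into T ~p, F (((~q | ~r) & (q & q)) | p)  //  F ~p, T (((~q | ~r) & (q & q)) | p).
          branch 2.1.1 (add T ~p, F (((~q | ~r) & (q & q)) | p)):
            F (((~q | ~r) & (q & q)) | p): α-rule — add F ((~q | ~r) & (q & q)), F p.
            F ((~q | ~r) & (q & q)): β-rule — branch into F (~q | ~r)  //  F (q & q).
              branch 2.1.1.1 (add F (~q | ~r)):
                F (~q | ~r): α-rule — add F ~q, F ~r.
                ○ open, literals {p=false, q=true, r=true}.
              branch 2.1.1.2 (add F (q & q)):
                F (q & q): β-rule — branch into F q  //  F q.
                  branch 2.1.1.2.1 (add F q):
                    ○ open, literals {p=false, q=false}.
                  branch 2.1.1.2.2 (add F q):
                    ○ open, literals {p=false, q=false}.
          branch 2.1.2 (add F ~p, T (((~q | ~r) & (q & q)) | p)):
            T (((~q | ~r) & (q & q)) | p): β-rule — branch into T ((~q | ~r) & (q & q))  //  T p.
              branch 2.1.2.1 (add T ((~q | ~r) & (q & q))):
                T ((~q | ~r) & (q & q)): α-rule — add T (~q | ~r), T (q & q).
                T (q & q): α-rule — add T q, T q.
                T (~q | ~r): β-rule — branch into T ~q  //  T ~r.
                  branch 2.1.2.1.1 (add T ~q):
                    × closes — contains both q and ~q.
                  branch 2.1.2.1.2 (add T ~r):
                    ○ open, literals {p=true, q=true, r=false}.
              branch 2.1.2.2 (add T p):
                ○ open, literals {p=true}.
      branch 2.2 (add T (~r | r)):
        T (~r | r): β-rule — branch into T ~r  //  T r.
          branch 2.2.1 (add T ~r):
            ○ open, literals {r=false}.
          branch 2.2.2 (add T r):
            ○ open, literals {r=true}.
1 branch closed, 8 open.
Each open branch fixes some atoms; the unmentioned ones are free. Counting distinct full assignments: branch {r=false} (q, p) contributes 4 new; branch {p=false, q=true, r=true} (none free) contributes 1 new; branch {p=false, q=false} (r) contributes 1 new; branch {p=false, q=false} (r) contributes 0 new; branch {p=true, q=true, r=false} (none free) contributes 0 new; branch {p=true} (q, r) contributes 2 new; branch {r=false} (q, p) contributes 0 new; branch {r=true} (q, p) contributes 0 new. Total: 8.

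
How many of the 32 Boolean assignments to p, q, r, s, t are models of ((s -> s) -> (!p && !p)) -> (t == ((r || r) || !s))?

24

Initial set: {(((s -> s) -> (!p && !p)) -> (t == ((r || r) || !s)))}.
(((s -> s) -> (!p && !p)) -> (t == ((r || r) || !s))): β-rule — branch into !((s -> s) -> (!p && !p))  //  (t == ((r || r) || !s)).
  branch 1 (add !((s -> s) -> (!p && !p))):
    !((s -> s) -> (!p && !p)): α-rule — add (s -> s), !(!p && !p).
    (s -> s): β-rule — branch into !s  //  s.
      branch 1.1 (add !s):
        !(!p && !p): β-rule — branch into !!p  //  !!p.
          branch 1.1.1 (add !!p):
            ○ open, literals {p=1, s=0}.
          branch 1.1.2 (add !!p):
            ○ open, literals {p=1, s=0}.
      branch 1.2 (add s):
        !(!p && !p): β-rule — branch into !!p  //  !!p.
          branch 1.2.1 (add !!p):
            ○ open, literals {p=1, s=1}.
          branch 1.2.2 (add !!p):
            ○ open, literals {p=1, s=1}.
  branch 2 (add (t == ((r || r) || !s))):
    (t == ((r || r) || !s)): β-rule — branch into t, ((r || r) || !s)  //  !t, !((r || r) || !s).
      branch 2.1 (add t, ((r || r) || !s)):
        ((r || r) || !s): β-rule — branch into (r || r)  //  !s.
          branch 2.1.1 (add (r || r)):
            (r || r): β-rule — branch into r  //  r.
              branch 2.1.1.1 (add r):
                ○ open, literals {r=1, t=1}.
              branch 2.1.1.2 (add r):
                ○ open, literals {r=1, t=1}.
          branch 2.1.2 (add !s):
            ○ open, literals {s=0, t=1}.
      branch 2.2 (add !t, !((r || r) || !s)):
        !((r || r) || !s): α-rule — add !(r || r), !!s.
        !(r || r): α-rule — add !r, !r.
        ○ open, literals {r=0, s=1, t=0}.
0 branches closed, 8 open.
Each open branch fixes some atoms; the unmentioned ones are free. Counting distinct full assignments: branch {p=1, s=0} (q, r, t) contributes 8 new; branch {p=1, s=0} (q, r, t) contributes 0 new; branch {p=1, s=1} (q, r, t) contributes 8 new; branch {p=1, s=1} (q, r, t) contributes 0 new; branch {r=1, t=1} (p, q, s) contributes 4 new; branch {r=1, t=1} (p, q, s) contributes 0 new; branch {s=0, t=1} (p, q, r) contributes 2 new; branch {r=0, s=1, t=0} (p, q) contributes 2 new. Total: 24.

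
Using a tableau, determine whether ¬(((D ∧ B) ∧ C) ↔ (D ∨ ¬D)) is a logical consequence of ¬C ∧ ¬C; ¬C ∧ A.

Yes

Initial set: {(¬C ∧ ¬C); (¬C ∧ A); ¬¬(((D ∧ B) ∧ C) ↔ (D ∨ ¬D))}.
(¬C ∧ ¬C): α-rule — add ¬C, ¬C.
(¬C ∧ A): α-rule — add ¬C, A.
¬¬(((D ∧ B) ∧ C) ↔ (D ∨ ¬D)): β-rule — branch into ((D ∧ B) ∧ C), (D ∨ ¬D)  //  ¬((D ∧ B) ∧ C), ¬(D ∨ ¬D).
  branch 1 (add ((D ∧ B) ∧ C), (D ∨ ¬D)):
    ((D ∧ B) ∧ C): α-rule — add (D ∧ B), C.
    × closes — contains both C and ¬C.
  branch 2 (add ¬((D ∧ B) ∧ C), ¬(D ∨ ¬D)):
    ¬(D ∨ ¬D): α-rule — add ¬D, ¬¬D.
    × closes — contains both D and ¬D.
All 2 branches close.
Every branch closed, so the premises entail the conclusion.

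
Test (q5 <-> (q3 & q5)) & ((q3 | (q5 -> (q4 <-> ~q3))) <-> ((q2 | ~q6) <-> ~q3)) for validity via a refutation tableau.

Not valid

Assume the negation and expand:
Initial set: {F ((q5 <-> (q3 & q5)) & ((q3 | (q5 -> (q4 <-> ~q3))) <-> ((q2 | ~q6) <-> ~q3)))}.
F ((q5 <-> (q3 & q5)) & ((q3 | (q5 -> (q4 <-> ~q3))) <-> ((q2 | ~q6) <-> ~q3))): β-rule — branch into F (q5 <-> (q3 & q5))  //  F ((q3 | (q5 -> (q4 <-> ~q3))) <-> ((q2 | ~q6) <-> ~q3)).
  branch 1 (add F (q5 <-> (q3 & q5))):
    F (q5 <-> (q3 & q5)): β-rule — branch into T q5, F (q3 & q5)  //  F q5, T (q3 & q5).
      branch 1.1 (add T q5, F (q3 & q5)):
        F (q3 & q5): β-rule — branch into F q3  //  F q5.
          branch 1.1.1 (add F q3):
            ○ open, literals {q3=F, q5=T}.
          branch 1.1.2 (add F q5):
            × closes — contains both q5 and ~q5.
      branch 1.2 (add F q5, T (q3 & q5)):
        T (q3 & q5): α-rule — add T q3, T q5.
        × closes — contains both q5 and ~q5.
  branch 2 (add F ((q3 | (q5 -> (q4 <-> ~q3))) <-> ((q2 | ~q6) <-> ~q3))):
    F ((q3 | (q5 -> (q4 <-> ~q3))) <-> ((q2 | ~q6) <-> ~q3)): β-rule — branch into T (q3 | (q5 -> (q4 <-> ~q3))), F ((q2 | ~q6) <-> ~q3)  //  F (q3 | (q5 -> (q4 <-> ~q3))), T ((q2 | ~q6) <-> ~q3).
      branch 2.1 (add T (q3 | (q5 -> (q4 <-> ~q3))), F ((q2 | ~q6) <-> ~q3)):
        T (q3 | (q5 -> (q4 <-> ~q3))): β-rule — branch into T q3  //  T (q5 -> (q4 <-> ~q3)).
          branch 2.1.1 (add T q3):
            F ((q2 | ~q6) <-> ~q3): β-rule — branch into T (q2 | ~q6), F ~q3  //  F (q2 | ~q6), T ~q3.
              branch 2.1.1.1 (add T (q2 | ~q6), F ~q3):
                T (q2 | ~q6): β-rule — branch into T q2  //  T ~q6.
                  branch 2.1.1.1.1 (add T q2):
                    ○ open, literals {q2=T, q3=T}.
                  branch 2.1.1.1.2 (add T ~q6):
                    ○ open, literals {q3=T, q6=F}.
              branch 2.1.1.2 (add F (q2 | ~q6), T ~q3):
                × closes — contains both q3 and ~q3.
          branch 2.1.2 (add T (q5 -> (q4 <-> ~q3))):
            F ((q2 | ~q6) <-> ~q3): β-rule — branch into T (q2 | ~q6), F ~q3  //  F (q2 | ~q6), T ~q3.
              branch 2.1.2.1 (add T (q2 | ~q6), F ~q3):
                T (q5 -> (q4 <-> ~q3)): β-rule — branch into F q5  //  T (q4 <-> ~q3).
                  branch 2.1.2.1.1 (add F q5):
                    T (q2 | ~q6): β-rule — branch into T q2  //  T ~q6.
                      branch 2.1.2.1.1.1 (add T q2):
                        ○ open, literals {q2=T, q3=T, q5=F}.
                      branch 2.1.2.1.1.2 (add T ~q6):
                        ○ open, literals {q3=T, q5=F, q6=F}.
                  branch 2.1.2.1.2 (add T (q4 <-> ~q3)):
                    T (q2 | ~q6): β-rule — branch into T q2  //  T ~q6.
                      branch 2.1.2.1.2.1 (add T q2):
                        T (q4 <-> ~q3): β-rule — branch into T q4, T ~q3  //  F q4, F ~q3.
                          branch 2.1.2.1.2.1.1 (add T q4, T ~q3):
                            × closes — contains both q3 and ~q3.
                          branch 2.1.2.1.2.1.2 (add F q4, F ~q3):
                            ○ open, literals {q2=T, q3=T, q4=F}.
                      branch 2.1.2.1.2.2 (add T ~q6):
                        T (q4 <-> ~q3): β-rule — branch into T q4, T ~q3  //  F q4, F ~q3.
                          branch 2.1.2.1.2.2.1 (add T q4, T ~q3):
                            × closes — contains both q3 and ~q3.
                          branch 2.1.2.1.2.2.2 (add F q4, F ~q3):
                            ○ open, literals {q3=T, q4=F, q6=F}.
              branch 2.1.2.2 (add F (q2 | ~q6), T ~q3):
                F (q2 | ~q6): α-rule — add F q2, F ~q6.
                T (q5 -> (q4 <-> ~q3)): β-rule — branch into F q5  //  T (q4 <-> ~q3).
                  branch 2.1.2.2.1 (add F q5):
                    ○ open, literals {q2=F, q3=F, q5=F, q6=T}.
                  branch 2.1.2.2.2 (add T (q4 <-> ~q3)):
                    T (q4 <-> ~q3): β-rule — branch into T q4, T ~q3  //  F q4, F ~q3.
                      branch 2.1.2.2.2.1 (add T q4, T ~q3):
                        ○ open, literals {q2=F, q3=F, q4=T, q6=T}.
                      branch 2.1.2.2.2.2 (add F q4, F ~q3):
                        × closes — contains both q3 and ~q3.
      branch 2.2 (add F (q3 | (q5 -> (q4 <-> ~q3))), T ((q2 | ~q6) <-> ~q3)):
        F (q3 | (q5 -> (q4 <-> ~q3))): α-rule — add F q3, F (q5 -> (q4 <-> ~q3)).
        F (q5 -> (q4 <-> ~q3)): α-rule — add T q5, F (q4 <-> ~q3).
        T ((q2 | ~q6) <-> ~q3): β-rule — branch into T (q2 | ~q6), T ~q3  //  F (q2 | ~q6), F ~q3.
          branch 2.2.1 (add T (q2 | ~q6), T ~q3):
            F (q4 <-> ~q3): β-rule — branch into T q4, F ~q3  //  F q4, T ~q3.
              branch 2.2.1.1 (add T q4, F ~q3):
                × closes — contains both q3 and ~q3.
              branch 2.2.1.2 (add F q4, T ~q3):
                T (q2 | ~q6): β-rule — branch into T q2  //  T ~q6.
                  branch 2.2.1.2.1 (add T q2):
                    ○ open, literals {q2=T, q3=F, q4=F, q5=T}.
                  branch 2.2.1.2.2 (add T ~q6):
                    ○ open, literals {q3=F, q4=F, q5=T, q6=F}.
          branch 2.2.2 (add F (q2 | ~q6), F ~q3):
            × closes — contains both q3 and ~q3.
8 branches closed, 11 open.
An open branch gives a countermodel: q3=F, q5=T (unmentioned atoms arbitrary); under it the original formula is false.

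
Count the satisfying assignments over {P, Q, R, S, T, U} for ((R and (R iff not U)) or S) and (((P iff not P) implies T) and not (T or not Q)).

Initial set: {T (((R and (R iff not U)) or S) and (((P iff not P) implies T) and not (T or not Q)))}.
T (((R and (R iff not U)) or S) and (((P iff not P) implies T) and not (T or not Q))): α-rule — add T ((R and (R iff not U)) or S), T (((P iff not P) implies T) and not (T or not Q)).
T (((P iff not P) implies T) and not (T or not Q)): α-rule — add T ((P iff not P) implies T), T not (T or not Q).
T not (T or not Q): α-rule — add F T, F not Q.
T ((R and (R iff not U)) or S): β-rule — branch into T (R and (R iff not U))  //  T S.
  branch 1 (add T (R and (R iff not U))):
    T (R and (R iff not U)): α-rule — add T R, T (R iff not U).
    T ((P iff not P) implies T): β-rule — branch into F (P iff not P)  //  T T.
      branch 1.1 (add F (P iff not P)):
        T (R iff not U): β-rule — branch into T R, T not U  //  F R, F not U.
          branch 1.1.1 (add T R, T not U):
            F (P iff not P): β-rule — branch into T P, F not P  //  F P, T not P.
              branch 1.1.1.1 (add T P, F not P):
                ○ open, literals {P=T, Q=T, R=T, T=F, U=F}.
              branch 1.1.1.2 (add F P, T not P):
                ○ open, literals {P=F, Q=T, R=T, T=F, U=F}.
          branch 1.1.2 (add F R, F not U):
            × closes — contains both R and not R.
      branch 1.2 (add T T):
        × closes — contains both T and not T.
  branch 2 (add T S):
    T ((P iff not P) implies T): β-rule — branch into F (P iff not P)  //  T T.
      branch 2.1 (add F (P iff not P)):
        F (P iff not P): β-rule — branch into T P, F not P  //  F P, T not P.
          branch 2.1.1 (add T P, F not P):
            ○ open, literals {P=T, Q=T, S=T, T=F}.
          branch 2.1.2 (add F P, T not P):
            ○ open, literals {P=F, Q=T, S=T, T=F}.
      branch 2.2 (add T T):
        × closes — contains both T and not T.
3 branches closed, 4 open.
Each open branch fixes some atoms; the unmentioned ones are free. Counting distinct full assignments: branch {P=T, Q=T, R=T, T=F, U=F} (S) contributes 2 new; branch {P=F, Q=T, R=T, T=F, U=F} (S) contributes 2 new; branch {P=T, Q=T, S=T, T=F} (R, U) contributes 3 new; branch {P=F, Q=T, S=T, T=F} (R, U) contributes 3 new. Total: 10.

10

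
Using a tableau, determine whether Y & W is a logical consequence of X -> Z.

No

Initial set: {T (X -> Z); F (Y & W)}.
T (X -> Z): β-rule — branch into F X  //  T Z.
  branch 1 (add F X):
    F (Y & W): β-rule — branch into F Y  //  F W.
      branch 1.1 (add F Y):
        ○ open, literals {X=0, Y=0}.
      branch 1.2 (add F W):
        ○ open, literals {W=0, X=0}.
  branch 2 (add T Z):
    F (Y & W): β-rule — branch into F Y  //  F W.
      branch 2.1 (add F Y):
        ○ open, literals {Y=0, Z=1}.
      branch 2.2 (add F W):
        ○ open, literals {W=0, Z=1}.
0 branches closed, 4 open.
An open branch gives a countermodel: X=0, Y=0 (unmentioned atoms arbitrary); the premises hold there but the conclusion fails.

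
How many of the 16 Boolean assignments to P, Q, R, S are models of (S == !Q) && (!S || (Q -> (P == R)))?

Initial set: {((S == !Q) && (!S || (Q -> (P == R))))}.
((S == !Q) && (!S || (Q -> (P == R)))): α-rule — add (S == !Q), (!S || (Q -> (P == R))).
(S == !Q): β-rule — branch into S, !Q  //  !S, !!Q.
  branch 1 (add S, !Q):
    (!S || (Q -> (P == R))): β-rule — branch into !S  //  (Q -> (P == R)).
      branch 1.1 (add !S):
        × closes — contains both S and !S.
      branch 1.2 (add (Q -> (P == R))):
        (Q -> (P == R)): β-rule — branch into !Q  //  (P == R).
          branch 1.2.1 (add !Q):
            ○ open, literals {Q=false, S=true}.
          branch 1.2.2 (add (P == R)):
            (P == R): β-rule — branch into P, R  //  !P, !R.
              branch 1.2.2.1 (add P, R):
                ○ open, literals {P=true, Q=false, R=true, S=true}.
              branch 1.2.2.2 (add !P, !R):
                ○ open, literals {P=false, Q=false, R=false, S=true}.
  branch 2 (add !S, !!Q):
    (!S || (Q -> (P == R))): β-rule — branch into !S  //  (Q -> (P == R)).
      branch 2.1 (add !S):
        ○ open, literals {Q=true, S=false}.
      branch 2.2 (add (Q -> (P == R))):
        (Q -> (P == R)): β-rule — branch into !Q  //  (P == R).
          branch 2.2.1 (add !Q):
            × closes — contains both Q and !Q.
          branch 2.2.2 (add (P == R)):
            (P == R): β-rule — branch into P, R  //  !P, !R.
              branch 2.2.2.1 (add P, R):
                ○ open, literals {P=true, Q=true, R=true, S=false}.
              branch 2.2.2.2 (add !P, !R):
                ○ open, literals {P=false, Q=true, R=false, S=false}.
2 branches closed, 6 open.
Each open branch fixes some atoms; the unmentioned ones are free. Counting distinct full assignments: branch {Q=false, S=true} (P, R) contributes 4 new; branch {P=true, Q=false, R=true, S=true} (none free) contributes 0 new; branch {P=false, Q=false, R=false, S=true} (none free) contributes 0 new; branch {Q=true, S=false} (P, R) contributes 4 new; branch {P=true, Q=true, R=true, S=false} (none free) contributes 0 new; branch {P=false, Q=true, R=false, S=false} (none free) contributes 0 new. Total: 8.

8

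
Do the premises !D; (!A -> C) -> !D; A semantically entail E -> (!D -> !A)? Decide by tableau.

No

Initial set: {!D; ((!A -> C) -> !D); A; !(E -> (!D -> !A))}.
!(E -> (!D -> !A)): α-rule — add E, !(!D -> !A).
!(!D -> !A): α-rule — add !D, !!A.
((!A -> C) -> !D): β-rule — branch into !(!A -> C)  //  !D.
  branch 1 (add !(!A -> C)):
    !(!A -> C): α-rule — add !A, !C.
    × closes — contains both A and !A.
  branch 2 (add !D):
    ○ open, literals {A=true, D=false, E=true}.
1 branch closed, 1 open.
An open branch gives a countermodel: A=true, D=false, E=true (unmentioned atoms arbitrary); the premises hold there but the conclusion fails.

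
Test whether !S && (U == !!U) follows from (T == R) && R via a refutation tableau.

Initial set: {((T == R) && R); !(!S && (U == !!U))}.
((T == R) && R): α-rule — add (T == R), R.
!(!S && (U == !!U)): β-rule — branch into !!S  //  !(U == !!U).
  branch 1 (add !!S):
    (T == R): β-rule — branch into T, R  //  !T, !R.
      branch 1.1 (add T, R):
        ○ open, literals {R=true, S=true, T=true}.
      branch 1.2 (add !T, !R):
        × closes — contains both R and !R.
  branch 2 (add !(U == !!U)):
    (T == R): β-rule — branch into T, R  //  !T, !R.
      branch 2.1 (add T, R):
        !(U == !!U): β-rule — branch into U, !!!U  //  !U, !!U.
          branch 2.1.1 (add U, !!!U):
            !!!U: drop double negation, giving !U.
            × closes — contains both U and !U.
          branch 2.1.2 (add !U, !!U):
            !!U: drop double negation, giving U.
            × closes — contains both U and !U.
      branch 2.2 (add !T, !R):
        × closes — contains both R and !R.
4 branches closed, 1 open.
An open branch gives a countermodel: R=true, S=true, T=true (unmentioned atoms arbitrary); the premises hold there but the conclusion fails.

No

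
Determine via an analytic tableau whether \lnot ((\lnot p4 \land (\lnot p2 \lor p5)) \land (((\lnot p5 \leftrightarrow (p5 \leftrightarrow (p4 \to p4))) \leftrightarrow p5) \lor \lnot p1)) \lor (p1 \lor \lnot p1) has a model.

Initial set: {(\lnot ((\lnot p4 \land (\lnot p2 \lor p5)) \land (((\lnot p5 \leftrightarrow (p5 \leftrightarrow (p4 \to p4))) \leftrightarrow p5) \lor \lnot p1)) \lor (p1 \lor \lnot p1))}.
(\lnot ((\lnot p4 \land (\lnot p2 \lor p5)) \land (((\lnot p5 \leftrightarrow (p5 \leftrightarrow (p4 \to p4))) \leftrightarrow p5) \lor \lnot p1)) \lor (p1 \lor \lnot p1)): β-rule — branch into \lnot ((\lnot p4 \land (\lnot p2 \lor p5)) \land (((\lnot p5 \leftrightarrow (p5 \leftrightarrow (p4 \to p4))) \leftrightarrow p5) \lor \lnot p1))  //  (p1 \lor \lnot p1).
  branch 1 (add \lnot ((\lnot p4 \land (\lnot p2 \lor p5)) \land (((\lnot p5 \leftrightarrow (p5 \leftrightarrow (p4 \to p4))) \leftrightarrow p5) \lor \lnot p1))):
    \lnot ((\lnot p4 \land (\lnot p2 \lor p5)) \land (((\lnot p5 \leftrightarrow (p5 \leftrightarrow (p4 \to p4))) \leftrightarrow p5) \lor \lnot p1)): β-rule — branch into \lnot (\lnot p4 \land (\lnot p2 \lor p5))  //  \lnot (((\lnot p5 \leftrightarrow (p5 \leftrightarrow (p4 \to p4))) \leftrightarrow p5) \lor \lnot p1).
      branch 1.1 (add \lnot (\lnot p4 \land (\lnot p2 \lor p5))):
        \lnot (\lnot p4 \land (\lnot p2 \lor p5)): β-rule — branch into \lnot \lnot p4  //  \lnot (\lnot p2 \lor p5).
          branch 1.1.1 (add \lnot \lnot p4):
            ○ open, literals {p4=1}.
          branch 1.1.2 (add \lnot (\lnot p2 \lor p5)):
            \lnot (\lnot p2 \lor p5): α-rule — add \lnot \lnot p2, \lnot p5.
            ○ open, literals {p2=1, p5=0}.
      branch 1.2 (add \lnot (((\lnot p5 \leftrightarrow (p5 \leftrightarrow (p4 \to p4))) \leftrightarrow p5) \lor \lnot p1)):
        \lnot (((\lnot p5 \leftrightarrow (p5 \leftrightarrow (p4 \to p4))) \leftrightarrow p5) \lor \lnot p1): α-rule — add \lnot ((\lnot p5 \leftrightarrow (p5 \leftrightarrow (p4 \to p4))) \leftrightarrow p5), \lnot \lnot p1.
        \lnot ((\lnot p5 \leftrightarrow (p5 \leftrightarrow (p4 \to p4))) \leftrightarrow p5): β-rule — branch into (\lnot p5 \leftrightarrow (p5 \leftrightarrow (p4 \to p4))), \lnot p5  //  \lnot (\lnot p5 \leftrightarrow (p5 \leftrightarrow (p4 \to p4))), p5.
          branch 1.2.1 (add (\lnot p5 \leftrightarrow (p5 \leftrightarrow (p4 \to p4))), \lnot p5):
            (\lnot p5 \leftrightarrow (p5 \leftrightarrow (p4 \to p4))): β-rule — branch into \lnot p5, (p5 \leftrightarrow (p4 \to p4))  //  \lnot \lnot p5, \lnot (p5 \leftrightarrow (p4 \to p4)).
              branch 1.2.1.1 (add \lnot p5, (p5 \leftrightarrow (p4 \to p4))):
                (p5 \leftrightarrow (p4 \to p4)): β-rule — branch into p5, (p4 \to p4)  //  \lnot p5, \lnot (p4 \to p4).
                  branch 1.2.1.1.1 (add p5, (p4 \to p4)):
                    × closes — contains both p5 and \lnot p5.
                  branch 1.2.1.1.2 (add \lnot p5, \lnot (p4 \to p4)):
                    \lnot (p4 \to p4): α-rule — add p4, \lnot p4.
                    × closes — contains both p4 and \lnot p4.
              branch 1.2.1.2 (add \lnot \lnot p5, \lnot (p5 \leftrightarrow (p4 \to p4))):
                × closes — contains both p5 and \lnot p5.
          branch 1.2.2 (add \lnot (\lnot p5 \leftrightarrow (p5 \leftrightarrow (p4 \to p4))), p5):
            \lnot (\lnot p5 \leftrightarrow (p5 \leftrightarrow (p4 \to p4))): β-rule — branch into \lnot p5, \lnot (p5 \leftrightarrow (p4 \to p4))  //  \lnot \lnot p5, (p5 \leftrightarrow (p4 \to p4)).
              branch 1.2.2.1 (add \lnot p5, \lnot (p5 \leftrightarrow (p4 \to p4))):
                × closes — contains both p5 and \lnot p5.
              branch 1.2.2.2 (add \lnot \lnot p5, (p5 \leftrightarrow (p4 \to p4))):
                (p5 \leftrightarrow (p4 \to p4)): β-rule — branch into p5, (p4 \to p4)  //  \lnot p5, \lnot (p4 \to p4).
                  branch 1.2.2.2.1 (add p5, (p4 \to p4)):
                    (p4 \to p4): β-rule — branch into \lnot p4  //  p4.
                      branch 1.2.2.2.1.1 (add \lnot p4):
                        ○ open, literals {p1=1, p4=0, p5=1}.
                      branch 1.2.2.2.1.2 (add p4):
                        ○ open, literals {p1=1, p4=1, p5=1}.
                  branch 1.2.2.2.2 (add \lnot p5, \lnot (p4 \to p4)):
                    × closes — contains both p5 and \lnot p5.
  branch 2 (add (p1 \lor \lnot p1)):
    (p1 \lor \lnot p1): β-rule — branch into p1  //  \lnot p1.
      branch 2.1 (add p1):
        ○ open, literals {p1=1}.
      branch 2.2 (add \lnot p1):
        ○ open, literals {p1=0}.
5 branches closed, 6 open.
An open branch gives a satisfying assignment: p4=1.

Satisfiable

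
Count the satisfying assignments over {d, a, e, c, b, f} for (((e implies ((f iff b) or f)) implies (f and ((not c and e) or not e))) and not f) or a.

36

Initial set: {((((e implies ((f iff b) or f)) implies (f and ((not c and e) or not e))) and not f) or a)}.
((((e implies ((f iff b) or f)) implies (f and ((not c and e) or not e))) and not f) or a): β-rule — branch into (((e implies ((f iff b) or f)) implies (f and ((not c and e) or not e))) and not f)  //  a.
  branch 1 (add (((e implies ((f iff b) or f)) implies (f and ((not c and e) or not e))) and not f)):
    (((e implies ((f iff b) or f)) implies (f and ((not c and e) or not e))) and not f): α-rule — add ((e implies ((f iff b) or f)) implies (f and ((not c and e) or not e))), not f.
    ((e implies ((f iff b) or f)) implies (f and ((not c and e) or not e))): β-rule — branch into not (e implies ((f iff b) or f))  //  (f and ((not c and e) or not e)).
      branch 1.1 (add not (e implies ((f iff b) or f))):
        not (e implies ((f iff b) or f)): α-rule — add e, not ((f iff b) or f).
        not ((f iff b) or f): α-rule — add not (f iff b), not f.
        not (f iff b): β-rule — branch into f, not b  //  not f, b.
          branch 1.1.1 (add f, not b):
            × closes — contains both f and not f.
          branch 1.1.2 (add not f, b):
            ○ open, literals {b=true, e=true, f=false}.
      branch 1.2 (add (f and ((not c and e) or not e))):
        (f and ((not c and e) or not e)): α-rule — add f, ((not c and e) or not e).
        × closes — contains both f and not f.
  branch 2 (add a):
    ○ open, literals {a=true}.
2 branches closed, 2 open.
Each open branch fixes some atoms; the unmentioned ones are free. Counting distinct full assignments: branch {b=true, e=true, f=false} (d, a, c) contributes 8 new; branch {a=true} (d, e, c, b, f) contributes 28 new. Total: 36.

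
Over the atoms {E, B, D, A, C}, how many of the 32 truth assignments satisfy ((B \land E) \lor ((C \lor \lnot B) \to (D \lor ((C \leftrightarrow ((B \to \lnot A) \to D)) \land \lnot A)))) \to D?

24

Initial set: {T (((B \land E) \lor ((C \lor \lnot B) \to (D \lor ((C \leftrightarrow ((B \to \lnot A) \to D)) \land \lnot A)))) \to D)}.
T (((B \land E) \lor ((C \lor \lnot B) \to (D \lor ((C \leftrightarrow ((B \to \lnot A) \to D)) \land \lnot A)))) \to D): β-rule — branch into F ((B \land E) \lor ((C \lor \lnot B) \to (D \lor ((C \leftrightarrow ((B \to \lnot A) \to D)) \land \lnot A))))  //  T D.
  branch 1 (add F ((B \land E) \lor ((C \lor \lnot B) \to (D \lor ((C \leftrightarrow ((B \to \lnot A) \to D)) \land \lnot A))))):
    F ((B \land E) \lor ((C \lor \lnot B) \to (D \lor ((C \leftrightarrow ((B \to \lnot A) \to D)) \land \lnot A)))): α-rule — add F (B \land E), F ((C \lor \lnot B) \to (D \lor ((C \leftrightarrow ((B \to \lnot A) \to D)) \land \lnot A))).
    F ((C \lor \lnot B) \to (D \lor ((C \leftrightarrow ((B \to \lnot A) \to D)) \land \lnot A))): α-rule — add T (C \lor \lnot B), F (D \lor ((C \leftrightarrow ((B \to \lnot A) \to D)) \land \lnot A)).
    F (D \lor ((C \leftrightarrow ((B \to \lnot A) \to D)) \land \lnot A)): α-rule — add F D, F ((C \leftrightarrow ((B \to \lnot A) \to D)) \land \lnot A).
    F (B \land E): β-rule — branch into F B  //  F E.
      branch 1.1 (add F B):
        T (C \lor \lnot B): β-rule — branch into T C  //  T \lnot B.
          branch 1.1.1 (add T C):
            F ((C \leftrightarrow ((B \to \lnot A) \to D)) \land \lnot A): β-rule — branch into F (C \leftrightarrow ((B \to \lnot A) \to D))  //  F \lnot A.
              branch 1.1.1.1 (add F (C \leftrightarrow ((B \to \lnot A) \to D))):
                F (C \leftrightarrow ((B \to \lnot A) \to D)): β-rule — branch into T C, F ((B \to \lnot A) \to D)  //  F C, T ((B \to \lnot A) \to D).
                  branch 1.1.1.1.1 (add T C, F ((B \to \lnot A) \to D)):
                    F ((B \to \lnot A) \to D): α-rule — add T (B \to \lnot A), F D.
                    T (B \to \lnot A): β-rule — branch into F B  //  T \lnot A.
                      branch 1.1.1.1.1.1 (add F B):
                        ○ open, literals {B=0, C=1, D=0}.
                      branch 1.1.1.1.1.2 (add T \lnot A):
                        ○ open, literals {A=0, B=0, C=1, D=0}.
                  branch 1.1.1.1.2 (add F C, T ((B \to \lnot A) \to D)):
                    × closes — contains both C and \lnot C.
              branch 1.1.1.2 (add F \lnot A):
                ○ open, literals {A=1, B=0, C=1, D=0}.
          branch 1.1.2 (add T \lnot B):
            F ((C \leftrightarrow ((B \to \lnot A) \to D)) \land \lnot A): β-rule — branch into F (C \leftrightarrow ((B \to \lnot A) \to D))  //  F \lnot A.
              branch 1.1.2.1 (add F (C \leftrightarrow ((B \to \lnot A) \to D))):
                F (C \leftrightarrow ((B \to \lnot A) \to D)): β-rule — branch into T C, F ((B \to \lnot A) \to D)  //  F C, T ((B \to \lnot A) \to D).
                  branch 1.1.2.1.1 (add T C, F ((B \to \lnot A) \to D)):
                    F ((B \to \lnot A) \to D): α-rule — add T (B \to \lnot A), F D.
                    T (B \to \lnot A): β-rule — branch into F B  //  T \lnot A.
                      branch 1.1.2.1.1.1 (add F B):
                        ○ open, literals {B=0, C=1, D=0}.
                      branch 1.1.2.1.1.2 (add T \lnot A):
                        ○ open, literals {A=0, B=0, C=1, D=0}.
                  branch 1.1.2.1.2 (add F C, T ((B \to \lnot A) \to D)):
                    T ((B \to \lnot A) \to D): β-rule — branch into F (B \to \lnot A)  //  T D.
                      branch 1.1.2.1.2.1 (add F (B \to \lnot A)):
                        F (B \to \lnot A): α-rule — add T B, F \lnot A.
                        × closes — contains both B and \lnot B.
                      branch 1.1.2.1.2.2 (add T D):
                        × closes — contains both D and \lnot D.
              branch 1.1.2.2 (add F \lnot A):
                ○ open, literals {A=1, B=0, D=0}.
      branch 1.2 (add F E):
        T (C \lor \lnot B): β-rule — branch into T C  //  T \lnot B.
          branch 1.2.1 (add T C):
            F ((C \leftrightarrow ((B \to \lnot A) \to D)) \land \lnot A): β-rule — branch into F (C \leftrightarrow ((B \to \lnot A) \to D))  //  F \lnot A.
              branch 1.2.1.1 (add F (C \leftrightarrow ((B \to \lnot A) \to D))):
                F (C \leftrightarrow ((B \to \lnot A) \to D)): β-rule — branch into T C, F ((B \to \lnot A) \to D)  //  F C, T ((B \to \lnot A) \to D).
                  branch 1.2.1.1.1 (add T C, F ((B \to \lnot A) \to D)):
                    F ((B \to \lnot A) \to D): α-rule — add T (B \to \lnot A), F D.
                    T (B \to \lnot A): β-rule — branch into F B  //  T \lnot A.
                      branch 1.2.1.1.1.1 (add F B):
                        ○ open, literals {B=0, C=1, D=0, E=0}.
                      branch 1.2.1.1.1.2 (add T \lnot A):
                        ○ open, literals {A=0, C=1, D=0, E=0}.
                  branch 1.2.1.1.2 (add F C, T ((B \to \lnot A) \to D)):
                    × closes — contains both C and \lnot C.
              branch 1.2.1.2 (add F \lnot A):
                ○ open, literals {A=1, C=1, D=0, E=0}.
          branch 1.2.2 (add T \lnot B):
            F ((C \leftrightarrow ((B \to \lnot A) \to D)) \land \lnot A): β-rule — branch into F (C \leftrightarrow ((B \to \lnot A) \to D))  //  F \lnot A.
              branch 1.2.2.1 (add F (C \leftrightarrow ((B \to \lnot A) \to D))):
                F (C \leftrightarrow ((B \to \lnot A) \to D)): β-rule — branch into T C, F ((B \to \lnot A) \to D)  //  F C, T ((B \to \lnot A) \to D).
                  branch 1.2.2.1.1 (add T C, F ((B \to \lnot A) \to D)):
                    F ((B \to \lnot A) \to D): α-rule — add T (B \to \lnot A), F D.
                    T (B \to \lnot A): β-rule — branch into F B  //  T \lnot A.
                      branch 1.2.2.1.1.1 (add F B):
                        ○ open, literals {B=0, C=1, D=0, E=0}.
                      branch 1.2.2.1.1.2 (add T \lnot A):
                        ○ open, literals {A=0, B=0, C=1, D=0, E=0}.
                  branch 1.2.2.1.2 (add F C, T ((B \to \lnot A) \to D)):
                    T ((B \to \lnot A) \to D): β-rule — branch into F (B \to \lnot A)  //  T D.
                      branch 1.2.2.1.2.1 (add F (B \to \lnot A)):
                        F (B \to \lnot A): α-rule — add T B, F \lnot A.
                        × closes — contains both B and \lnot B.
                      branch 1.2.2.1.2.2 (add T D):
                        × closes — contains both D and \lnot D.
              branch 1.2.2.2 (add F \lnot A):
                ○ open, literals {A=1, B=0, D=0, E=0}.
  branch 2 (add T D):
    ○ open, literals {D=1}.
6 branches closed, 13 open.
Each open branch fixes some atoms; the unmentioned ones are free. Counting distinct full assignments: branch {B=0, C=1, D=0} (E, A) contributes 4 new; branch {A=0, B=0, C=1, D=0} (E) contributes 0 new; branch {A=1, B=0, C=1, D=0} (E) contributes 0 new; branch {B=0, C=1, D=0} (E, A) contributes 0 new; branch {A=0, B=0, C=1, D=0} (E) contributes 0 new; branch {A=1, B=0, D=0} (E, C) contributes 2 new; branch {B=0, C=1, D=0, E=0} (A) contributes 0 new; branch {A=0, C=1, D=0, E=0} (B) contributes 1 new; branch {A=1, C=1, D=0, E=0} (B) contributes 1 new; branch {B=0, C=1, D=0, E=0} (A) contributes 0 new; branch {A=0, B=0, C=1, D=0, E=0} (none free) contributes 0 new; branch {A=1, B=0, D=0, E=0} (C) contributes 0 new; branch {D=1} (E, B, A, C) contributes 16 new. Total: 24.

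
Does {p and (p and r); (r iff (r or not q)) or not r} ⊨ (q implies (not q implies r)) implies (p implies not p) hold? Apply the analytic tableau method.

Initial set: {T (p and (p and r)); T ((r iff (r or not q)) or not r); F ((q implies (not q implies r)) implies (p implies not p))}.
T (p and (p and r)): α-rule — add T p, T (p and r).
F ((q implies (not q implies r)) implies (p implies not p)): α-rule — add T (q implies (not q implies r)), F (p implies not p).
T (p and r): α-rule — add T p, T r.
F (p implies not p): α-rule — add T p, F not p.
T ((r iff (r or not q)) or not r): β-rule — branch into T (r iff (r or not q))  //  T not r.
  branch 1 (add T (r iff (r or not q))):
    T (q implies (not q implies r)): β-rule — branch into F q  //  T (not q implies r).
      branch 1.1 (add F q):
        T (r iff (r or not q)): β-rule — branch into T r, T (r or not q)  //  F r, F (r or not q).
          branch 1.1.1 (add T r, T (r or not q)):
            T (r or not q): β-rule — branch into T r  //  T not q.
              branch 1.1.1.1 (add T r):
                ○ open, literals {p=true, q=false, r=true}.
              branch 1.1.1.2 (add T not q):
                ○ open, literals {p=true, q=false, r=true}.
          branch 1.1.2 (add F r, F (r or not q)):
            × closes — contains both r and not r.
      branch 1.2 (add T (not q implies r)):
        T (r iff (r or not q)): β-rule — branch into T r, T (r or not q)  //  F r, F (r or not q).
          branch 1.2.1 (add T r, T (r or not q)):
            T (not q implies r): β-rule — branch into F not q  //  T r.
              branch 1.2.1.1 (add F not q):
                T (r or not q): β-rule — branch into T r  //  T not q.
                  branch 1.2.1.1.1 (add T r):
                    ○ open, literals {p=true, q=true, r=true}.
                  branch 1.2.1.1.2 (add T not q):
                    × closes — contains both q and not q.
              branch 1.2.1.2 (add T r):
                T (r or not q): β-rule — branch into T r  //  T not q.
                  branch 1.2.1.2.1 (add T r):
                    ○ open, literals {p=true, r=true}.
                  branch 1.2.1.2.2 (add T not q):
                    ○ open, literals {p=true, q=false, r=true}.
          branch 1.2.2 (add F r, F (r or not q)):
            × closes — contains both r and not r.
  branch 2 (add T not r):
    × closes — contains both r and not r.
4 branches closed, 5 open.
An open branch gives a countermodel: p=true, q=false, r=true (unmentioned atoms arbitrary); the premises hold there but the conclusion fails.

No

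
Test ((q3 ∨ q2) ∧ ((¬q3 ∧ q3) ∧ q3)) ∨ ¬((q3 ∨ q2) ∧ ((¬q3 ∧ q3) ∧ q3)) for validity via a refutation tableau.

Assume the negation and expand:
Initial set: {¬(((q3 ∨ q2) ∧ ((¬q3 ∧ q3) ∧ q3)) ∨ ¬((q3 ∨ q2) ∧ ((¬q3 ∧ q3) ∧ q3)))}.
¬(((q3 ∨ q2) ∧ ((¬q3 ∧ q3) ∧ q3)) ∨ ¬((q3 ∨ q2) ∧ ((¬q3 ∧ q3) ∧ q3))): α-rule — add ¬((q3 ∨ q2) ∧ ((¬q3 ∧ q3) ∧ q3)), ¬¬((q3 ∨ q2) ∧ ((¬q3 ∧ q3) ∧ q3)).
¬¬((q3 ∨ q2) ∧ ((¬q3 ∧ q3) ∧ q3)): α-rule — add (q3 ∨ q2), ((¬q3 ∧ q3) ∧ q3).
((¬q3 ∧ q3) ∧ q3): α-rule — add (¬q3 ∧ q3), q3.
(¬q3 ∧ q3): α-rule — add ¬q3, q3.
× closes — contains both q3 and ¬q3.
All 1 branch closes.
Every branch closed, so the negation is unsatisfiable and the formula is valid.

Valid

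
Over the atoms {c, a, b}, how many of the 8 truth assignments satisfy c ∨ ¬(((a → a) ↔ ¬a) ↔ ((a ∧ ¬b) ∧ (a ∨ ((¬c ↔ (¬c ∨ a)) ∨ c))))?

Initial set: {(c ∨ ¬(((a → a) ↔ ¬a) ↔ ((a ∧ ¬b) ∧ (a ∨ ((¬c ↔ (¬c ∨ a)) ∨ c)))))}.
(c ∨ ¬(((a → a) ↔ ¬a) ↔ ((a ∧ ¬b) ∧ (a ∨ ((¬c ↔ (¬c ∨ a)) ∨ c))))): β-rule — branch into c  //  ¬(((a → a) ↔ ¬a) ↔ ((a ∧ ¬b) ∧ (a ∨ ((¬c ↔ (¬c ∨ a)) ∨ c)))).
  branch 1 (add c):
    ○ open, literals {c=T}.
  branch 2 (add ¬(((a → a) ↔ ¬a) ↔ ((a ∧ ¬b) ∧ (a ∨ ((¬c ↔ (¬c ∨ a)) ∨ c))))):
    ¬(((a → a) ↔ ¬a) ↔ ((a ∧ ¬b) ∧ (a ∨ ((¬c ↔ (¬c ∨ a)) ∨ c)))): β-rule — branch into ((a → a) ↔ ¬a), ¬((a ∧ ¬b) ∧ (a ∨ ((¬c ↔ (¬c ∨ a)) ∨ c)))  //  ¬((a → a) ↔ ¬a), ((a ∧ ¬b) ∧ (a ∨ ((¬c ↔ (¬c ∨ a)) ∨ c))).
      branch 2.1 (add ((a → a) ↔ ¬a), ¬((a ∧ ¬b) ∧ (a ∨ ((¬c ↔ (¬c ∨ a)) ∨ c)))):
        ((a → a) ↔ ¬a): β-rule — branch into (a → a), ¬a  //  ¬(a → a), ¬¬a.
          branch 2.1.1 (add (a → a), ¬a):
            ¬((a ∧ ¬b) ∧ (a ∨ ((¬c ↔ (¬c ∨ a)) ∨ c))): β-rule — branch into ¬(a ∧ ¬b)  //  ¬(a ∨ ((¬c ↔ (¬c ∨ a)) ∨ c)).
              branch 2.1.1.1 (add ¬(a ∧ ¬b)):
                (a → a): β-rule — branch into ¬a  //  a.
                  branch 2.1.1.1.1 (add ¬a):
                    ¬(a ∧ ¬b): β-rule — branch into ¬a  //  ¬¬b.
                      branch 2.1.1.1.1.1 (add ¬a):
                        ○ open, literals {a=F}.
                      branch 2.1.1.1.1.2 (add ¬¬b):
                        ○ open, literals {a=F, b=T}.
                  branch 2.1.1.1.2 (add a):
                    × closes — contains both a and ¬a.
              branch 2.1.1.2 (add ¬(a ∨ ((¬c ↔ (¬c ∨ a)) ∨ c))):
                ¬(a ∨ ((¬c ↔ (¬c ∨ a)) ∨ c)): α-rule — add ¬a, ¬((¬c ↔ (¬c ∨ a)) ∨ c).
                ¬((¬c ↔ (¬c ∨ a)) ∨ c): α-rule — add ¬(¬c ↔ (¬c ∨ a)), ¬c.
                (a → a): β-rule — branch into ¬a  //  a.
                  branch 2.1.1.2.1 (add ¬a):
                    ¬(¬c ↔ (¬c ∨ a)): β-rule — branch into ¬c, ¬(¬c ∨ a)  //  ¬¬c, (¬c ∨ a).
                      branch 2.1.1.2.1.1 (add ¬c, ¬(¬c ∨ a)):
                        ¬(¬c ∨ a): α-rule — add ¬¬c, ¬a.
                        × closes — contains both c and ¬c.
                      branch 2.1.1.2.1.2 (add ¬¬c, (¬c ∨ a)):
                        × closes — contains both c and ¬c.
                  branch 2.1.1.2.2 (add a):
                    × closes — contains both a and ¬a.
          branch 2.1.2 (add ¬(a → a), ¬¬a):
            ¬(a → a): α-rule — add a, ¬a.
            × closes — contains both a and ¬a.
      branch 2.2 (add ¬((a → a) ↔ ¬a), ((a ∧ ¬b) ∧ (a ∨ ((¬c ↔ (¬c ∨ a)) ∨ c)))):
        ((a ∧ ¬b) ∧ (a ∨ ((¬c ↔ (¬c ∨ a)) ∨ c))): α-rule — add (a ∧ ¬b), (a ∨ ((¬c ↔ (¬c ∨ a)) ∨ c)).
        (a ∧ ¬b): α-rule — add a, ¬b.
        ¬((a → a) ↔ ¬a): β-rule — branch into (a → a), ¬¬a  //  ¬(a → a), ¬a.
          branch 2.2.1 (add (a → a), ¬¬a):
            (a ∨ ((¬c ↔ (¬c ∨ a)) ∨ c)): β-rule — branch into a  //  ((¬c ↔ (¬c ∨ a)) ∨ c).
              branch 2.2.1.1 (add a):
                (a → a): β-rule — branch into ¬a  //  a.
                  branch 2.2.1.1.1 (add ¬a):
                    × closes — contains both a and ¬a.
                  branch 2.2.1.1.2 (add a):
                    ○ open, literals {a=T, b=F}.
              branch 2.2.1.2 (add ((¬c ↔ (¬c ∨ a)) ∨ c)):
                (a → a): β-rule — branch into ¬a  //  a.
                  branch 2.2.1.2.1 (add ¬a):
                    × closes — contains both a and ¬a.
                  branch 2.2.1.2.2 (add a):
                    ((¬c ↔ (¬c ∨ a)) ∨ c): β-rule — branch into (¬c ↔ (¬c ∨ a))  //  c.
                      branch 2.2.1.2.2.1 (add (¬c ↔ (¬c ∨ a))):
                        (¬c ↔ (¬c ∨ a)): β-rule — branch into ¬c, (¬c ∨ a)  //  ¬¬c, ¬(¬c ∨ a).
                          branch 2.2.1.2.2.1.1 (add ¬c, (¬c ∨ a)):
                            (¬c ∨ a): β-rule — branch into ¬c  //  a.
                              branch 2.2.1.2.2.1.1.1 (add ¬c):
                                ○ open, literals {a=T, b=F, c=F}.
                              branch 2.2.1.2.2.1.1.2 (add a):
                                ○ open, literals {a=T, b=F, c=F}.
                          branch 2.2.1.2.2.1.2 (add ¬¬c, ¬(¬c ∨ a)):
                            ¬(¬c ∨ a): α-rule — add ¬¬c, ¬a.
                            × closes — contains both a and ¬a.
                      branch 2.2.1.2.2.2 (add c):
                        ○ open, literals {a=T, b=F, c=T}.
          branch 2.2.2 (add ¬(a → a), ¬a):
            × closes — contains both a and ¬a.
9 branches closed, 7 open.
Each open branch fixes some atoms; the unmentioned ones are free. Counting distinct full assignments: branch {c=T} (a, b) contributes 4 new; branch {a=F} (c, b) contributes 2 new; branch {a=F, b=T} (c) contributes 0 new; branch {a=T, b=F} (c) contributes 1 new; branch {a=T, b=F, c=F} (none free) contributes 0 new; branch {a=T, b=F, c=F} (none free) contributes 0 new; branch {a=T, b=F, c=T} (none free) contributes 0 new. Total: 7.

7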